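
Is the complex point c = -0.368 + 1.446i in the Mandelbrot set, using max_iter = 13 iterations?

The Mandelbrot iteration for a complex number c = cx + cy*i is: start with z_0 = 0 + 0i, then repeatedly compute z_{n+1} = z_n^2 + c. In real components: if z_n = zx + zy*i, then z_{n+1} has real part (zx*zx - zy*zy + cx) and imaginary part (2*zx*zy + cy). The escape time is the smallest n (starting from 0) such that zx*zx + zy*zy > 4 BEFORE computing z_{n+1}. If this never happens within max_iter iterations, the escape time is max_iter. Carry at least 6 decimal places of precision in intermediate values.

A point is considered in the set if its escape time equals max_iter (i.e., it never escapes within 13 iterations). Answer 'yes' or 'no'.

z_0 = 0 + 0i, c = -0.3680 + 1.4460i
Iter 1: z = -0.3680 + 1.4460i, |z|^2 = 2.2263
Iter 2: z = -2.3235 + 0.3817i, |z|^2 = 5.5443
Escaped at iteration 2

Answer: no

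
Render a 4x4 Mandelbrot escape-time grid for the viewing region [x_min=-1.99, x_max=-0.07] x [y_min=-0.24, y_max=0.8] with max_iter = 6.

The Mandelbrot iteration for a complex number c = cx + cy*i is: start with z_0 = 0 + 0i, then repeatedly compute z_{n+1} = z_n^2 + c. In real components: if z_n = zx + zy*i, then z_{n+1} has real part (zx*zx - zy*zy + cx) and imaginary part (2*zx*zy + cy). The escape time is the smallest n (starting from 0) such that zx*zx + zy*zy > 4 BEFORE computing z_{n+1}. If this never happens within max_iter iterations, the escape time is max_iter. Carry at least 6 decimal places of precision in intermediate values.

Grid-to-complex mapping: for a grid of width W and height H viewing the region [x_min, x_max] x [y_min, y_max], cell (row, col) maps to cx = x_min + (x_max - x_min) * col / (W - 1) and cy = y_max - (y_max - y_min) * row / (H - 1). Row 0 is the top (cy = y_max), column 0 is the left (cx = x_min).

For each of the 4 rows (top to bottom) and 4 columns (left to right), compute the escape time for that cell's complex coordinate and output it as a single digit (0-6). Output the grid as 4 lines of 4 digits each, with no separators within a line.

Answer: 1346
1466
3666
1666

Derivation:
(row=0, col=0): c = -1.9900 + 0.8000i → escape time 1
(row=0, col=1): c = -1.3500 + 0.8000i → escape time 3
(row=0, col=2): c = -0.7100 + 0.8000i → escape time 4
(row=0, col=3): c = -0.0700 + 0.8000i → escape time 6
(row=1, col=0): c = -1.9900 + 0.4533i → escape time 1
(row=1, col=1): c = -1.3500 + 0.4533i → escape time 4
(row=1, col=2): c = -0.7100 + 0.4533i → escape time 6
(row=1, col=3): c = -0.0700 + 0.4533i → escape time 6
(row=2, col=0): c = -1.9900 + 0.1067i → escape time 3
(row=2, col=1): c = -1.3500 + 0.1067i → escape time 6
(row=2, col=2): c = -0.7100 + 0.1067i → escape time 6
(row=2, col=3): c = -0.0700 + 0.1067i → escape time 6
(row=3, col=0): c = -1.9900 + -0.2400i → escape time 1
(row=3, col=1): c = -1.3500 + -0.2400i → escape time 6
(row=3, col=2): c = -0.7100 + -0.2400i → escape time 6
(row=3, col=3): c = -0.0700 + -0.2400i → escape time 6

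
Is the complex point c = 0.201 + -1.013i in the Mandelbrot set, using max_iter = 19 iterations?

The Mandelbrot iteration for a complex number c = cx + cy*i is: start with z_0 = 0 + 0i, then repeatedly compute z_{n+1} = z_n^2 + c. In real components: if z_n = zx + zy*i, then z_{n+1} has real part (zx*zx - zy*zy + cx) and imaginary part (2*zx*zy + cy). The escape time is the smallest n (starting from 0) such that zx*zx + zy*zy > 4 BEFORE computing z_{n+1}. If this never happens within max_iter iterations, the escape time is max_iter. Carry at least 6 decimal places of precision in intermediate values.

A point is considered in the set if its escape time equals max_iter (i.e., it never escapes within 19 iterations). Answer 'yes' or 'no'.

z_0 = 0 + 0i, c = 0.2010 + -1.0130i
Iter 1: z = 0.2010 + -1.0130i, |z|^2 = 1.0666
Iter 2: z = -0.7848 + -1.4202i, |z|^2 = 2.6329
Iter 3: z = -1.2002 + 1.2161i, |z|^2 = 2.9193
Iter 4: z = 0.1625 + -3.9321i, |z|^2 = 15.4876
Escaped at iteration 4

Answer: no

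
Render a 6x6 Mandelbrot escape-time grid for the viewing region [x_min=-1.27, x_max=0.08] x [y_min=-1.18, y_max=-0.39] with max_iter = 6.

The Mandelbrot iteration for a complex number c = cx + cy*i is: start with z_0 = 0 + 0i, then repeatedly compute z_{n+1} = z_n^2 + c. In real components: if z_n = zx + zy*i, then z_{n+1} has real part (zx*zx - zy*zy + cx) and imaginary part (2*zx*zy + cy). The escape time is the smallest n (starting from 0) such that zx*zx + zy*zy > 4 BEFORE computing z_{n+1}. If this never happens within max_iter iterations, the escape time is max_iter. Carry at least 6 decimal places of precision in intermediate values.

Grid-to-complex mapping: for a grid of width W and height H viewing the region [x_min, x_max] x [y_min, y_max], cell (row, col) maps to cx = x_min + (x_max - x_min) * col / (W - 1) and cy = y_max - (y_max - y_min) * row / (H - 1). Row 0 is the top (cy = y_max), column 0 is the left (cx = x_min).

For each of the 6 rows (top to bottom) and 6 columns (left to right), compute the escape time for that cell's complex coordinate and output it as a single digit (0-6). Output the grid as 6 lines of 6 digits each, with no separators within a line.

(row=0, col=0): c = -1.2700 + -0.3900i → escape time 6
(row=0, col=1): c = -1.0000 + -0.3900i → escape time 6
(row=0, col=2): c = -0.7300 + -0.3900i → escape time 6
(row=0, col=3): c = -0.4600 + -0.3900i → escape time 6
(row=0, col=4): c = -0.1900 + -0.3900i → escape time 6
(row=0, col=5): c = 0.0800 + -0.3900i → escape time 6
(row=1, col=0): c = -1.2700 + -0.5480i → escape time 3
(row=1, col=1): c = -1.0000 + -0.5480i → escape time 5
(row=1, col=2): c = -0.7300 + -0.5480i → escape time 6
(row=1, col=3): c = -0.4600 + -0.5480i → escape time 6
(row=1, col=4): c = -0.1900 + -0.5480i → escape time 6
(row=1, col=5): c = 0.0800 + -0.5480i → escape time 6
(row=2, col=0): c = -1.2700 + -0.7060i → escape time 3
(row=2, col=1): c = -1.0000 + -0.7060i → escape time 4
(row=2, col=2): c = -0.7300 + -0.7060i → escape time 5
(row=2, col=3): c = -0.4600 + -0.7060i → escape time 6
(row=2, col=4): c = -0.1900 + -0.7060i → escape time 6
(row=2, col=5): c = 0.0800 + -0.7060i → escape time 6
(row=3, col=0): c = -1.2700 + -0.8640i → escape time 3
(row=3, col=1): c = -1.0000 + -0.8640i → escape time 3
(row=3, col=2): c = -0.7300 + -0.8640i → escape time 4
(row=3, col=3): c = -0.4600 + -0.8640i → escape time 5
(row=3, col=4): c = -0.1900 + -0.8640i → escape time 6
(row=3, col=5): c = 0.0800 + -0.8640i → escape time 6
(row=4, col=0): c = -1.2700 + -1.0220i → escape time 3
(row=4, col=1): c = -1.0000 + -1.0220i → escape time 3
(row=4, col=2): c = -0.7300 + -1.0220i → escape time 3
(row=4, col=3): c = -0.4600 + -1.0220i → escape time 4
(row=4, col=4): c = -0.1900 + -1.0220i → escape time 6
(row=4, col=5): c = 0.0800 + -1.0220i → escape time 4
(row=5, col=0): c = -1.2700 + -1.1800i → escape time 2
(row=5, col=1): c = -1.0000 + -1.1800i → escape time 3
(row=5, col=2): c = -0.7300 + -1.1800i → escape time 3
(row=5, col=3): c = -0.4600 + -1.1800i → escape time 3
(row=5, col=4): c = -0.1900 + -1.1800i → escape time 4
(row=5, col=5): c = 0.0800 + -1.1800i → escape time 3

Answer: 666666
356666
345666
334566
333464
233343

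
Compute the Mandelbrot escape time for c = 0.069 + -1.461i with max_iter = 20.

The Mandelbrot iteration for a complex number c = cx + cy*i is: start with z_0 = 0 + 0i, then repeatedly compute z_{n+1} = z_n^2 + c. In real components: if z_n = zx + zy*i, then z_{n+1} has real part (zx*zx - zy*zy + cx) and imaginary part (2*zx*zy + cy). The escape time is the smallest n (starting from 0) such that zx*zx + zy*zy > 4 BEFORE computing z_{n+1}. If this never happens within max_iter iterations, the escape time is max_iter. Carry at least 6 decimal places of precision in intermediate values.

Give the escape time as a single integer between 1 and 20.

Answer: 2

Derivation:
z_0 = 0 + 0i, c = 0.0690 + -1.4610i
Iter 1: z = 0.0690 + -1.4610i, |z|^2 = 2.1393
Iter 2: z = -2.0608 + -1.6626i, |z|^2 = 7.0110
Escaped at iteration 2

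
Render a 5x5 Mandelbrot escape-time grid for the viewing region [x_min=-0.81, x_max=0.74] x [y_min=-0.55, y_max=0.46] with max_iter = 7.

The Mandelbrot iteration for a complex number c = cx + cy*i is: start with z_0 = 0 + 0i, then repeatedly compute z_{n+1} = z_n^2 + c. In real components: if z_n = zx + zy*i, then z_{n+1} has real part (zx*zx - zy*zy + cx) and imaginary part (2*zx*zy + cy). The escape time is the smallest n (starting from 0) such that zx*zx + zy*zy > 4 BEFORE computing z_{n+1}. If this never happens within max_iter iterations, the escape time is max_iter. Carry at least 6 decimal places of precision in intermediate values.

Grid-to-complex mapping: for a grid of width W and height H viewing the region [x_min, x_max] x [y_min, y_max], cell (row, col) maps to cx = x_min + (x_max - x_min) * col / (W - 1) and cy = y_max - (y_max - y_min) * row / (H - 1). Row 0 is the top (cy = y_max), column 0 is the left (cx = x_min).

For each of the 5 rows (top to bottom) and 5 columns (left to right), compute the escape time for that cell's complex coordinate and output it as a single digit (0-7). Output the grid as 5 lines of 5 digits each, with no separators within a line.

(row=0, col=0): c = -0.8100 + 0.4600i → escape time 6
(row=0, col=1): c = -0.4225 + 0.4600i → escape time 7
(row=0, col=2): c = -0.0350 + 0.4600i → escape time 7
(row=0, col=3): c = 0.3525 + 0.4600i → escape time 7
(row=0, col=4): c = 0.7400 + 0.4600i → escape time 3
(row=1, col=0): c = -0.8100 + 0.2075i → escape time 7
(row=1, col=1): c = -0.4225 + 0.2075i → escape time 7
(row=1, col=2): c = -0.0350 + 0.2075i → escape time 7
(row=1, col=3): c = 0.3525 + 0.2075i → escape time 7
(row=1, col=4): c = 0.7400 + 0.2075i → escape time 3
(row=2, col=0): c = -0.8100 + -0.0450i → escape time 7
(row=2, col=1): c = -0.4225 + -0.0450i → escape time 7
(row=2, col=2): c = -0.0350 + -0.0450i → escape time 7
(row=2, col=3): c = 0.3525 + -0.0450i → escape time 7
(row=2, col=4): c = 0.7400 + -0.0450i → escape time 3
(row=3, col=0): c = -0.8100 + -0.2975i → escape time 7
(row=3, col=1): c = -0.4225 + -0.2975i → escape time 7
(row=3, col=2): c = -0.0350 + -0.2975i → escape time 7
(row=3, col=3): c = 0.3525 + -0.2975i → escape time 7
(row=3, col=4): c = 0.7400 + -0.2975i → escape time 3
(row=4, col=0): c = -0.8100 + -0.5500i → escape time 6
(row=4, col=1): c = -0.4225 + -0.5500i → escape time 7
(row=4, col=2): c = -0.0350 + -0.5500i → escape time 7
(row=4, col=3): c = 0.3525 + -0.5500i → escape time 7
(row=4, col=4): c = 0.7400 + -0.5500i → escape time 3

Answer: 67773
77773
77773
77773
67773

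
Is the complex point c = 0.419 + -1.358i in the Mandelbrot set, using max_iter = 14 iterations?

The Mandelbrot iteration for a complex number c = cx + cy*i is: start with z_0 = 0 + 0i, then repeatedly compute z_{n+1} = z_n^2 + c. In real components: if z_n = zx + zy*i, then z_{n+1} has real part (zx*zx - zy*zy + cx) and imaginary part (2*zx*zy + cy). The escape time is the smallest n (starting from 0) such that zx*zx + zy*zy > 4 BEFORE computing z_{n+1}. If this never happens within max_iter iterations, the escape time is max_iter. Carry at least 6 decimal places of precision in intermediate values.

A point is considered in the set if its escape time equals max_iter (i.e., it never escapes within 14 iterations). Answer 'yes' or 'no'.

z_0 = 0 + 0i, c = 0.4190 + -1.3580i
Iter 1: z = 0.4190 + -1.3580i, |z|^2 = 2.0197
Iter 2: z = -1.2496 + -2.4960i, |z|^2 = 7.7915
Escaped at iteration 2

Answer: no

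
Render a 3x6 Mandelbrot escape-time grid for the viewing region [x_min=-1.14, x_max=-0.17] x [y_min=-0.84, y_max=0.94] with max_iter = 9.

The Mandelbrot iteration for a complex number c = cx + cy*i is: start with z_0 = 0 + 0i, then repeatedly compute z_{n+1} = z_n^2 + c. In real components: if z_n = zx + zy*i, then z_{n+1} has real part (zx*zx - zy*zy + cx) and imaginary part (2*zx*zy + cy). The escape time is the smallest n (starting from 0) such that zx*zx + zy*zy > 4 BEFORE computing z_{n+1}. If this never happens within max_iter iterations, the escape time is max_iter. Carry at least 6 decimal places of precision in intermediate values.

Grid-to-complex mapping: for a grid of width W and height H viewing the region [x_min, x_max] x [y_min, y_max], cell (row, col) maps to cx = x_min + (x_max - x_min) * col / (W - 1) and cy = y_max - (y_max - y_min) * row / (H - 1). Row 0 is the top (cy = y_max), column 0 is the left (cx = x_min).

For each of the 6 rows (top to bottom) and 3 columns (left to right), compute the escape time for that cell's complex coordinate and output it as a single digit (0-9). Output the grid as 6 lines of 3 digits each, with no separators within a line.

Answer: 349
479
999
999
599
349

Derivation:
(row=0, col=0): c = -1.1400 + 0.9400i → escape time 3
(row=0, col=1): c = -0.6550 + 0.9400i → escape time 4
(row=0, col=2): c = -0.1700 + 0.9400i → escape time 9
(row=1, col=0): c = -1.1400 + 0.5840i → escape time 4
(row=1, col=1): c = -0.6550 + 0.5840i → escape time 7
(row=1, col=2): c = -0.1700 + 0.5840i → escape time 9
(row=2, col=0): c = -1.1400 + 0.2280i → escape time 9
(row=2, col=1): c = -0.6550 + 0.2280i → escape time 9
(row=2, col=2): c = -0.1700 + 0.2280i → escape time 9
(row=3, col=0): c = -1.1400 + -0.1280i → escape time 9
(row=3, col=1): c = -0.6550 + -0.1280i → escape time 9
(row=3, col=2): c = -0.1700 + -0.1280i → escape time 9
(row=4, col=0): c = -1.1400 + -0.4840i → escape time 5
(row=4, col=1): c = -0.6550 + -0.4840i → escape time 9
(row=4, col=2): c = -0.1700 + -0.4840i → escape time 9
(row=5, col=0): c = -1.1400 + -0.8400i → escape time 3
(row=5, col=1): c = -0.6550 + -0.8400i → escape time 4
(row=5, col=2): c = -0.1700 + -0.8400i → escape time 9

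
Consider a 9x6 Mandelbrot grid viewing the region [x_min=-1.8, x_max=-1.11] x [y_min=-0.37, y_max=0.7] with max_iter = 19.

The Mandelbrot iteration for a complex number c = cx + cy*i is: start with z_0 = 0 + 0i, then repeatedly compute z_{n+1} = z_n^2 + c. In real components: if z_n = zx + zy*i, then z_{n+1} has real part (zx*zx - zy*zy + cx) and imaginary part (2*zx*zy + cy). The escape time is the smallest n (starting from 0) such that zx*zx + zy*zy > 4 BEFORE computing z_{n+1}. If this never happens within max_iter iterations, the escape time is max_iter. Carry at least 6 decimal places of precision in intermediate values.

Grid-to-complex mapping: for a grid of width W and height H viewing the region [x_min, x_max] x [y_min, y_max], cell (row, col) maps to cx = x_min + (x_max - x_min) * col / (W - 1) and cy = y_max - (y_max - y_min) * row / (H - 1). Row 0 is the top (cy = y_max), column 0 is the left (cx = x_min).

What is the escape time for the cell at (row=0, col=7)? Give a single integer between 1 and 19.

z_0 = 0 + 0i, c = -1.1963 + 0.7000i
Iter 1: z = -1.1963 + 0.7000i, |z|^2 = 1.9210
Iter 2: z = -0.2552 + -0.9748i, |z|^2 = 1.0153
Iter 3: z = -2.0812 + 1.1976i, |z|^2 = 5.7658
Escaped at iteration 3

Answer: 3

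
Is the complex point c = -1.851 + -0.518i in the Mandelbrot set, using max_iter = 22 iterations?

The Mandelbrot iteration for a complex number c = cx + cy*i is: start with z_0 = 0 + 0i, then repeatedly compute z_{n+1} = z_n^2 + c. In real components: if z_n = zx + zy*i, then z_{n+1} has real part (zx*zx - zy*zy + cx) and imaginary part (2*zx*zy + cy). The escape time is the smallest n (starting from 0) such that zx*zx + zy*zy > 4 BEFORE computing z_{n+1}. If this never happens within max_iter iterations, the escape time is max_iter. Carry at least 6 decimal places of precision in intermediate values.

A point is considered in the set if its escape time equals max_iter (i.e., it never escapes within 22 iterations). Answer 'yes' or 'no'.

z_0 = 0 + 0i, c = -1.8510 + -0.5180i
Iter 1: z = -1.8510 + -0.5180i, |z|^2 = 3.6945
Iter 2: z = 1.3069 + 1.3996i, |z|^2 = 3.6669
Iter 3: z = -2.1021 + 3.1403i, |z|^2 = 14.2801
Escaped at iteration 3

Answer: no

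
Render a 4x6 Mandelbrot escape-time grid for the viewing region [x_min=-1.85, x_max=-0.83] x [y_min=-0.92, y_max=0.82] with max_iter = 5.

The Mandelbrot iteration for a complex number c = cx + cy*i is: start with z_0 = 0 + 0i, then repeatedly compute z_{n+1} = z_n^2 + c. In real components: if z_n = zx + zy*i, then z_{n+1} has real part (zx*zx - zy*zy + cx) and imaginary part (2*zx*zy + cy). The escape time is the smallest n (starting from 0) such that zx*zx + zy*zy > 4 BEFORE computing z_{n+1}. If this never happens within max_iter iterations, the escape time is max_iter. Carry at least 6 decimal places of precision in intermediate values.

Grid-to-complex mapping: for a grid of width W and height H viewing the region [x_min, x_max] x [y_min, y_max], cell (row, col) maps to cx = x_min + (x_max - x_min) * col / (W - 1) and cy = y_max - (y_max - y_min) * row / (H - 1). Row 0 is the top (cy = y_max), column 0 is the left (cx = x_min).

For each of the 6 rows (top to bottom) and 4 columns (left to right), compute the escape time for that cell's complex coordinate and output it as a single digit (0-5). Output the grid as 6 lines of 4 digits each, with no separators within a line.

(row=0, col=0): c = -1.8500 + 0.8200i → escape time 1
(row=0, col=1): c = -1.5100 + 0.8200i → escape time 3
(row=0, col=2): c = -1.1700 + 0.8200i → escape time 3
(row=0, col=3): c = -0.8300 + 0.8200i → escape time 4
(row=1, col=0): c = -1.8500 + 0.4720i → escape time 3
(row=1, col=1): c = -1.5100 + 0.4720i → escape time 3
(row=1, col=2): c = -1.1700 + 0.4720i → escape time 5
(row=1, col=3): c = -0.8300 + 0.4720i → escape time 5
(row=2, col=0): c = -1.8500 + 0.1240i → escape time 4
(row=2, col=1): c = -1.5100 + 0.1240i → escape time 5
(row=2, col=2): c = -1.1700 + 0.1240i → escape time 5
(row=2, col=3): c = -0.8300 + 0.1240i → escape time 5
(row=3, col=0): c = -1.8500 + -0.2240i → escape time 4
(row=3, col=1): c = -1.5100 + -0.2240i → escape time 5
(row=3, col=2): c = -1.1700 + -0.2240i → escape time 5
(row=3, col=3): c = -0.8300 + -0.2240i → escape time 5
(row=4, col=0): c = -1.8500 + -0.5720i → escape time 3
(row=4, col=1): c = -1.5100 + -0.5720i → escape time 3
(row=4, col=2): c = -1.1700 + -0.5720i → escape time 4
(row=4, col=3): c = -0.8300 + -0.5720i → escape time 5
(row=5, col=0): c = -1.8500 + -0.9200i → escape time 1
(row=5, col=1): c = -1.5100 + -0.9200i → escape time 3
(row=5, col=2): c = -1.1700 + -0.9200i → escape time 3
(row=5, col=3): c = -0.8300 + -0.9200i → escape time 3

Answer: 1334
3355
4555
4555
3345
1333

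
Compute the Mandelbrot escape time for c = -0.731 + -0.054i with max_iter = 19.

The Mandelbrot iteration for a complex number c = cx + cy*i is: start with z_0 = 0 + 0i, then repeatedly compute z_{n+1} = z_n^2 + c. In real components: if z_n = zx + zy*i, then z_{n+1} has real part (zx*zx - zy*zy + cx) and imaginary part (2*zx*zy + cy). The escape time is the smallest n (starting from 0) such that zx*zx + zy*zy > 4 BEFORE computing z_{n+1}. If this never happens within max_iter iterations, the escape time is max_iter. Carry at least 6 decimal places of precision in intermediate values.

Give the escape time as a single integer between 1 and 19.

z_0 = 0 + 0i, c = -0.7310 + -0.0540i
Iter 1: z = -0.7310 + -0.0540i, |z|^2 = 0.5373
Iter 2: z = -0.1996 + 0.0249i, |z|^2 = 0.0404
Iter 3: z = -0.6918 + -0.0640i, |z|^2 = 0.4827
Iter 4: z = -0.2565 + 0.0345i, |z|^2 = 0.0670
Iter 5: z = -0.6664 + -0.0717i, |z|^2 = 0.4492
Iter 6: z = -0.2921 + 0.0416i, |z|^2 = 0.0870
Iter 7: z = -0.6474 + -0.0783i, |z|^2 = 0.4253
Iter 8: z = -0.3180 + 0.0474i, |z|^2 = 0.1033
Iter 9: z = -0.6321 + -0.0841i, |z|^2 = 0.4067
Iter 10: z = -0.3385 + 0.0523i, |z|^2 = 0.1173
Iter 11: z = -0.6192 + -0.0894i, |z|^2 = 0.3914
Iter 12: z = -0.3556 + 0.0567i, |z|^2 = 0.1297
Iter 13: z = -0.6078 + -0.0944i, |z|^2 = 0.3783
Iter 14: z = -0.3705 + 0.0607i, |z|^2 = 0.1410
Iter 15: z = -0.5974 + -0.0990i, |z|^2 = 0.3667
Iter 16: z = -0.3839 + 0.0643i, |z|^2 = 0.1515
Iter 17: z = -0.5877 + -0.1033i, |z|^2 = 0.3561
Iter 18: z = -0.3963 + 0.0675i, |z|^2 = 0.1616

Answer: 19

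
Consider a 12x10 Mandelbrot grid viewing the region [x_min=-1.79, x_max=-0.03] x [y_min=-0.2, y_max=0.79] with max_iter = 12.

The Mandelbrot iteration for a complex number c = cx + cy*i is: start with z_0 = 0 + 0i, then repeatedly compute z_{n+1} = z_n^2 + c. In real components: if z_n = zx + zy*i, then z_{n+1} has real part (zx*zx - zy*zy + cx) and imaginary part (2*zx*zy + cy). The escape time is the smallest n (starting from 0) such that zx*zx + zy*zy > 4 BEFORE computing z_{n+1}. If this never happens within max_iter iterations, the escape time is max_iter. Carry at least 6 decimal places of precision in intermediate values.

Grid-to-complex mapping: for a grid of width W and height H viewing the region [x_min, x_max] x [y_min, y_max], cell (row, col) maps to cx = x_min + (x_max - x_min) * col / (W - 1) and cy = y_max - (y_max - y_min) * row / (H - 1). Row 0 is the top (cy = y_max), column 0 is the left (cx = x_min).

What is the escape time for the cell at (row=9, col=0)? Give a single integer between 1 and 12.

Answer: 4

Derivation:
z_0 = 0 + 0i, c = -1.7900 + -0.2000i
Iter 1: z = -1.7900 + -0.2000i, |z|^2 = 3.2441
Iter 2: z = 1.3741 + 0.5160i, |z|^2 = 2.1544
Iter 3: z = -0.1681 + 1.2181i, |z|^2 = 1.5120
Iter 4: z = -3.2454 + -0.6095i, |z|^2 = 10.9044
Escaped at iteration 4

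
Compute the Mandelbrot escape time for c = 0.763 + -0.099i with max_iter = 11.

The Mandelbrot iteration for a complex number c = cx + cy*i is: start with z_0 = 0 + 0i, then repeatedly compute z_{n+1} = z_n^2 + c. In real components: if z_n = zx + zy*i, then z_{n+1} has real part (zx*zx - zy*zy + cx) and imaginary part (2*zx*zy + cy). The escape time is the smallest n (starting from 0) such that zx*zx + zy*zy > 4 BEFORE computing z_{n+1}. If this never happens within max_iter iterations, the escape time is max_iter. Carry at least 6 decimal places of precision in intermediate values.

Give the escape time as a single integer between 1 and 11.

z_0 = 0 + 0i, c = 0.7630 + -0.0990i
Iter 1: z = 0.7630 + -0.0990i, |z|^2 = 0.5920
Iter 2: z = 1.3354 + -0.2501i, |z|^2 = 1.8457
Iter 3: z = 2.4837 + -0.7669i, |z|^2 = 6.7567
Escaped at iteration 3

Answer: 3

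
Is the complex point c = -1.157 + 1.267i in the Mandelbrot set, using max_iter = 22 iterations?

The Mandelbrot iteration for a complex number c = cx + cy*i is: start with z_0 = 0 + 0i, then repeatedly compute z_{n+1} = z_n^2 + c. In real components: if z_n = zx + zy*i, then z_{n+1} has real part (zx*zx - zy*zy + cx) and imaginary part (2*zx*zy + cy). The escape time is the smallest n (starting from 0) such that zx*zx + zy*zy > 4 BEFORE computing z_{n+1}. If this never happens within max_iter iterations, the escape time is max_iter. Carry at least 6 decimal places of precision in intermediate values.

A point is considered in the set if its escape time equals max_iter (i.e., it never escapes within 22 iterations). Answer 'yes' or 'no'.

Answer: no

Derivation:
z_0 = 0 + 0i, c = -1.1570 + 1.2670i
Iter 1: z = -1.1570 + 1.2670i, |z|^2 = 2.9439
Iter 2: z = -1.4236 + -1.6648i, |z|^2 = 4.7984
Escaped at iteration 2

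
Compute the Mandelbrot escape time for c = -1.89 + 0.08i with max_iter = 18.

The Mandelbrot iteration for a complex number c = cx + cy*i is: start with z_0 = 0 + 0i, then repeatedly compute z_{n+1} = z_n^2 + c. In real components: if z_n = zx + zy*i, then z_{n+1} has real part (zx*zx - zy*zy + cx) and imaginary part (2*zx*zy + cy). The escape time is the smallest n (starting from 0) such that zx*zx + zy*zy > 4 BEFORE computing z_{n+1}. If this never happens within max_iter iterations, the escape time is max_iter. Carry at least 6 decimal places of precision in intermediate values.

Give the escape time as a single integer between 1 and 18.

z_0 = 0 + 0i, c = -1.8900 + 0.0800i
Iter 1: z = -1.8900 + 0.0800i, |z|^2 = 3.5785
Iter 2: z = 1.6757 + -0.2224i, |z|^2 = 2.8574
Iter 3: z = 0.8685 + -0.6654i, |z|^2 = 1.1970
Iter 4: z = -1.5784 + -1.0757i, |z|^2 = 3.6485
Iter 5: z = -0.5559 + 3.4758i, |z|^2 = 12.3904
Escaped at iteration 5

Answer: 5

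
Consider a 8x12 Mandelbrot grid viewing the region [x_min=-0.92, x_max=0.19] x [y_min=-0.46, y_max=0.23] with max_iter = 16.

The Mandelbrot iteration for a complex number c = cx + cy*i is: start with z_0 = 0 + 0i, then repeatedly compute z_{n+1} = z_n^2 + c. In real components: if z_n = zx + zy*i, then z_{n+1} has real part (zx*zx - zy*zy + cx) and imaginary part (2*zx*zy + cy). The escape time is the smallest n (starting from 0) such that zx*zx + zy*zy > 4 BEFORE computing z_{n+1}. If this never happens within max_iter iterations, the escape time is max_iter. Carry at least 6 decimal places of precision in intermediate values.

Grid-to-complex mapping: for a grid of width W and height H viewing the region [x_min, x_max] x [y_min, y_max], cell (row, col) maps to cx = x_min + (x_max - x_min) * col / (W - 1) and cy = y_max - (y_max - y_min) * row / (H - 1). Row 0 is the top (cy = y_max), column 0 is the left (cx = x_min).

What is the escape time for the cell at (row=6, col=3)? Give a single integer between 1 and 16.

Answer: 16

Derivation:
z_0 = 0 + 0i, c = -0.4443 + -0.1464i
Iter 1: z = -0.4443 + -0.1464i, |z|^2 = 0.2188
Iter 2: z = -0.2683 + -0.0163i, |z|^2 = 0.0723
Iter 3: z = -0.3726 + -0.1376i, |z|^2 = 0.1577
Iter 4: z = -0.3244 + -0.0438i, |z|^2 = 0.1072
Iter 5: z = -0.3410 + -0.1179i, |z|^2 = 0.1302
Iter 6: z = -0.3419 + -0.0659i, |z|^2 = 0.1213
Iter 7: z = -0.3317 + -0.1013i, |z|^2 = 0.1203
Iter 8: z = -0.3445 + -0.0792i, |z|^2 = 0.1250
Iter 9: z = -0.3319 + -0.0918i, |z|^2 = 0.1186
Iter 10: z = -0.3426 + -0.0854i, |z|^2 = 0.1247
Iter 11: z = -0.3342 + -0.0878i, |z|^2 = 0.1194
Iter 12: z = -0.3403 + -0.0877i, |z|^2 = 0.1235
Iter 13: z = -0.3362 + -0.0867i, |z|^2 = 0.1205
Iter 14: z = -0.3388 + -0.0881i, |z|^2 = 0.1225
Iter 15: z = -0.3373 + -0.0867i, |z|^2 = 0.1213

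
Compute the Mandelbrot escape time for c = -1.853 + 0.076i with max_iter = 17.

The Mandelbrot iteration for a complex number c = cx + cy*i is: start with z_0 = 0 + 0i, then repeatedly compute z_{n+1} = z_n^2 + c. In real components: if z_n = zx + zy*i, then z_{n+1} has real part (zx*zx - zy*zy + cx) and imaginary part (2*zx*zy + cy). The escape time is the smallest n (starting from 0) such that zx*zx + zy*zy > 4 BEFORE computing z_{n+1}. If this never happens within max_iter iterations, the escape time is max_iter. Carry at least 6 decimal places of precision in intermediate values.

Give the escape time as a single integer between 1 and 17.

z_0 = 0 + 0i, c = -1.8530 + 0.0760i
Iter 1: z = -1.8530 + 0.0760i, |z|^2 = 3.4394
Iter 2: z = 1.5748 + -0.2057i, |z|^2 = 2.5224
Iter 3: z = 0.5848 + -0.5717i, |z|^2 = 0.6689
Iter 4: z = -1.8379 + -0.5927i, |z|^2 = 3.7292
Iter 5: z = 1.1736 + 2.2547i, |z|^2 = 6.4610
Escaped at iteration 5

Answer: 5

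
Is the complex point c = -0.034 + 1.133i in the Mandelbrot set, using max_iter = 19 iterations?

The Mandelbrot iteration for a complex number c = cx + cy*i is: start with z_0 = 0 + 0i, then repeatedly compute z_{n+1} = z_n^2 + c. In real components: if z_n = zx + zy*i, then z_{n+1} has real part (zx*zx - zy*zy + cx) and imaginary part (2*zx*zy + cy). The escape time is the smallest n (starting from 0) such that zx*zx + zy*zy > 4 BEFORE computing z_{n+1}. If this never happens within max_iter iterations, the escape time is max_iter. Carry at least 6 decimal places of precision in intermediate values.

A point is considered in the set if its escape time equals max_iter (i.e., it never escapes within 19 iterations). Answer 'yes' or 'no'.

z_0 = 0 + 0i, c = -0.0340 + 1.1330i
Iter 1: z = -0.0340 + 1.1330i, |z|^2 = 1.2848
Iter 2: z = -1.3165 + 1.0560i, |z|^2 = 2.8483
Iter 3: z = 0.5842 + -1.6474i, |z|^2 = 3.0552
Iter 4: z = -2.4066 + -0.7919i, |z|^2 = 6.4189
Escaped at iteration 4

Answer: no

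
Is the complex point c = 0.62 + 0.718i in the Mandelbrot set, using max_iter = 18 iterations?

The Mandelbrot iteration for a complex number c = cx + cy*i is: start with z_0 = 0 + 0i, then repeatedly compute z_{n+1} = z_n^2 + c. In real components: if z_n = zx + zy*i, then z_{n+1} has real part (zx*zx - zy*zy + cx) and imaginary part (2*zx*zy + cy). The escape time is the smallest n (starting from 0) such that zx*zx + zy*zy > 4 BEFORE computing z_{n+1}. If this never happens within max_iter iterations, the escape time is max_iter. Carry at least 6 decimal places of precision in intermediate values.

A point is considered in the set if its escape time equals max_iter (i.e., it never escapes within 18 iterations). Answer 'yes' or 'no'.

z_0 = 0 + 0i, c = 0.6200 + 0.7180i
Iter 1: z = 0.6200 + 0.7180i, |z|^2 = 0.8999
Iter 2: z = 0.4889 + 1.6083i, |z|^2 = 2.8257
Iter 3: z = -1.7277 + 2.2905i, |z|^2 = 8.2315
Escaped at iteration 3

Answer: no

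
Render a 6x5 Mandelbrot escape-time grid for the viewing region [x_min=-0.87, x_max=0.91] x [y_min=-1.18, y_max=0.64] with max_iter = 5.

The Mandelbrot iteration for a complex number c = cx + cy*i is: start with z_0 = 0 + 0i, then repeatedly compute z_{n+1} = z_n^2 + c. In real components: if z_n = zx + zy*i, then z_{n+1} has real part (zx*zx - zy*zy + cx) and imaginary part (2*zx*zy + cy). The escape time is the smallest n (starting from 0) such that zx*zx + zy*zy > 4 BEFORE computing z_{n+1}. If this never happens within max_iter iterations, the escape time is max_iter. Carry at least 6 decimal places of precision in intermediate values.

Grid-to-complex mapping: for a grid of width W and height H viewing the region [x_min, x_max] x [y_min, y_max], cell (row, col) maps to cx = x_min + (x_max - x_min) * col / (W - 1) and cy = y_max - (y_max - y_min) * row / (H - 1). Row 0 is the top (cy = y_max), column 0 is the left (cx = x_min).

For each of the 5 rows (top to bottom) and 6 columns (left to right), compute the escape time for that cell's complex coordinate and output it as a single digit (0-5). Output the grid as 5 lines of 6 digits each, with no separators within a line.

Answer: 555532
555543
555543
455532
334222

Derivation:
(row=0, col=0): c = -0.8700 + 0.6400i → escape time 5
(row=0, col=1): c = -0.5140 + 0.6400i → escape time 5
(row=0, col=2): c = -0.1580 + 0.6400i → escape time 5
(row=0, col=3): c = 0.1980 + 0.6400i → escape time 5
(row=0, col=4): c = 0.5540 + 0.6400i → escape time 3
(row=0, col=5): c = 0.9100 + 0.6400i → escape time 2
(row=1, col=0): c = -0.8700 + 0.1850i → escape time 5
(row=1, col=1): c = -0.5140 + 0.1850i → escape time 5
(row=1, col=2): c = -0.1580 + 0.1850i → escape time 5
(row=1, col=3): c = 0.1980 + 0.1850i → escape time 5
(row=1, col=4): c = 0.5540 + 0.1850i → escape time 4
(row=1, col=5): c = 0.9100 + 0.1850i → escape time 3
(row=2, col=0): c = -0.8700 + -0.2700i → escape time 5
(row=2, col=1): c = -0.5140 + -0.2700i → escape time 5
(row=2, col=2): c = -0.1580 + -0.2700i → escape time 5
(row=2, col=3): c = 0.1980 + -0.2700i → escape time 5
(row=2, col=4): c = 0.5540 + -0.2700i → escape time 4
(row=2, col=5): c = 0.9100 + -0.2700i → escape time 3
(row=3, col=0): c = -0.8700 + -0.7250i → escape time 4
(row=3, col=1): c = -0.5140 + -0.7250i → escape time 5
(row=3, col=2): c = -0.1580 + -0.7250i → escape time 5
(row=3, col=3): c = 0.1980 + -0.7250i → escape time 5
(row=3, col=4): c = 0.5540 + -0.7250i → escape time 3
(row=3, col=5): c = 0.9100 + -0.7250i → escape time 2
(row=4, col=0): c = -0.8700 + -1.1800i → escape time 3
(row=4, col=1): c = -0.5140 + -1.1800i → escape time 3
(row=4, col=2): c = -0.1580 + -1.1800i → escape time 4
(row=4, col=3): c = 0.1980 + -1.1800i → escape time 2
(row=4, col=4): c = 0.5540 + -1.1800i → escape time 2
(row=4, col=5): c = 0.9100 + -1.1800i → escape time 2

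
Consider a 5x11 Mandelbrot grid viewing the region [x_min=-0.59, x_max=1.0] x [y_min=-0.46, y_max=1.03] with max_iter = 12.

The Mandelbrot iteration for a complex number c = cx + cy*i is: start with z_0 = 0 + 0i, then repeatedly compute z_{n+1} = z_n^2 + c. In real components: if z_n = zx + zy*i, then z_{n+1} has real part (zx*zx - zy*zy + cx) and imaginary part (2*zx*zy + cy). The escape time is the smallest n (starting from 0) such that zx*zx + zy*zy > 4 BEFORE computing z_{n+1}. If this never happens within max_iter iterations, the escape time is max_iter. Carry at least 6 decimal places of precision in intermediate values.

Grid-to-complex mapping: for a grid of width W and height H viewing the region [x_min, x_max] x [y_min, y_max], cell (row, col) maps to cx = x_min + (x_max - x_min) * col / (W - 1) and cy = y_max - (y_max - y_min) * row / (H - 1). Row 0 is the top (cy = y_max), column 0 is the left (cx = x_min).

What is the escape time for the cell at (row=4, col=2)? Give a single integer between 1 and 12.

z_0 = 0 + 0i, c = 0.2050 + 0.4340i
Iter 1: z = 0.2050 + 0.4340i, |z|^2 = 0.2304
Iter 2: z = 0.0587 + 0.6119i, |z|^2 = 0.3779
Iter 3: z = -0.1660 + 0.5058i, |z|^2 = 0.2834
Iter 4: z = -0.0233 + 0.2660i, |z|^2 = 0.0713
Iter 5: z = 0.1348 + 0.4216i, |z|^2 = 0.1959
Iter 6: z = 0.0454 + 0.5476i, |z|^2 = 0.3020
Iter 7: z = -0.0928 + 0.4837i, |z|^2 = 0.2426
Iter 8: z = -0.0204 + 0.3442i, |z|^2 = 0.1189
Iter 9: z = 0.0870 + 0.4200i, |z|^2 = 0.1839
Iter 10: z = 0.0362 + 0.5070i, |z|^2 = 0.2584
Iter 11: z = -0.0508 + 0.4707i, |z|^2 = 0.2241

Answer: 12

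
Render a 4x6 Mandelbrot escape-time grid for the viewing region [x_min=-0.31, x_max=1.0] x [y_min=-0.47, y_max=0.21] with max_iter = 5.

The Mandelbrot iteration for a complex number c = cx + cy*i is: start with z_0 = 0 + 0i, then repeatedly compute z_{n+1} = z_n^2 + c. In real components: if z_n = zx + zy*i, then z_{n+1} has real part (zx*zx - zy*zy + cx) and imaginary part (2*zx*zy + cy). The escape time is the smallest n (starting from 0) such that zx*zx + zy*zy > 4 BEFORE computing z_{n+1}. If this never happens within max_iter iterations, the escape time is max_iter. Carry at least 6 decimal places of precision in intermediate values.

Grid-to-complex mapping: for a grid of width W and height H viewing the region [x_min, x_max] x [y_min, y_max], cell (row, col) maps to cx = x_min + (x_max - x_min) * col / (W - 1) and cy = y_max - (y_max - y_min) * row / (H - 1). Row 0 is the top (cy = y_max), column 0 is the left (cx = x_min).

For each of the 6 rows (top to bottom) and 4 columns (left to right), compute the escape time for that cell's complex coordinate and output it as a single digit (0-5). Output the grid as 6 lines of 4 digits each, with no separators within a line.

Answer: 5542
5542
5542
5542
5542
5542

Derivation:
(row=0, col=0): c = -0.3100 + 0.2100i → escape time 5
(row=0, col=1): c = 0.1267 + 0.2100i → escape time 5
(row=0, col=2): c = 0.5633 + 0.2100i → escape time 4
(row=0, col=3): c = 1.0000 + 0.2100i → escape time 2
(row=1, col=0): c = -0.3100 + 0.0740i → escape time 5
(row=1, col=1): c = 0.1267 + 0.0740i → escape time 5
(row=1, col=2): c = 0.5633 + 0.0740i → escape time 4
(row=1, col=3): c = 1.0000 + 0.0740i → escape time 2
(row=2, col=0): c = -0.3100 + -0.0620i → escape time 5
(row=2, col=1): c = 0.1267 + -0.0620i → escape time 5
(row=2, col=2): c = 0.5633 + -0.0620i → escape time 4
(row=2, col=3): c = 1.0000 + -0.0620i → escape time 2
(row=3, col=0): c = -0.3100 + -0.1980i → escape time 5
(row=3, col=1): c = 0.1267 + -0.1980i → escape time 5
(row=3, col=2): c = 0.5633 + -0.1980i → escape time 4
(row=3, col=3): c = 1.0000 + -0.1980i → escape time 2
(row=4, col=0): c = -0.3100 + -0.3340i → escape time 5
(row=4, col=1): c = 0.1267 + -0.3340i → escape time 5
(row=4, col=2): c = 0.5633 + -0.3340i → escape time 4
(row=4, col=3): c = 1.0000 + -0.3340i → escape time 2
(row=5, col=0): c = -0.3100 + -0.4700i → escape time 5
(row=5, col=1): c = 0.1267 + -0.4700i → escape time 5
(row=5, col=2): c = 0.5633 + -0.4700i → escape time 4
(row=5, col=3): c = 1.0000 + -0.4700i → escape time 2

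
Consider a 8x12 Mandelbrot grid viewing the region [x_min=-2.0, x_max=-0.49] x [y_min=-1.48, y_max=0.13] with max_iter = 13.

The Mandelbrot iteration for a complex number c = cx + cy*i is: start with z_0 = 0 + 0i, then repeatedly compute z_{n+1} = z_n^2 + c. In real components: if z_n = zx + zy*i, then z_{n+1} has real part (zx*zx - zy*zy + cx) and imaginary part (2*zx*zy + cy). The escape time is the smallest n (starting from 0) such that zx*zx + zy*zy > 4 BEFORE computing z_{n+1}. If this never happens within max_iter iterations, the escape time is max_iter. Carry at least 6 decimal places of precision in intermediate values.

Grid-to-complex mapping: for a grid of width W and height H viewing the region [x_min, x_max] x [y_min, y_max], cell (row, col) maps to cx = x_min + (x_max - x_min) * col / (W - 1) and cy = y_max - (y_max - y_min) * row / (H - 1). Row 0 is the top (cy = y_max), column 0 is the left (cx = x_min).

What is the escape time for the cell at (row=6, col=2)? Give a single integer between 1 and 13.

Answer: 3

Derivation:
z_0 = 0 + 0i, c = -1.5686 + -0.7482i
Iter 1: z = -1.5686 + -0.7482i, |z|^2 = 3.0202
Iter 2: z = 0.3321 + 1.5990i, |z|^2 = 2.6670
Iter 3: z = -4.0150 + 0.3138i, |z|^2 = 16.2188
Escaped at iteration 3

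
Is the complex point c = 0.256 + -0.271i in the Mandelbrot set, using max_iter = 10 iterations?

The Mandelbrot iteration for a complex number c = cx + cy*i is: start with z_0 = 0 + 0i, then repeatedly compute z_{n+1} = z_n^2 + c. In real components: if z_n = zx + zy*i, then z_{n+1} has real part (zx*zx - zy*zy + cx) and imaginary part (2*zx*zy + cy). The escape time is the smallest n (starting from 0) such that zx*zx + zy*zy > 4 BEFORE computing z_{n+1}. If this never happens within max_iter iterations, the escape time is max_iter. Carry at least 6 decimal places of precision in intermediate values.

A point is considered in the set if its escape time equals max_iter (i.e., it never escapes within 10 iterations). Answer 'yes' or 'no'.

z_0 = 0 + 0i, c = 0.2560 + -0.2710i
Iter 1: z = 0.2560 + -0.2710i, |z|^2 = 0.1390
Iter 2: z = 0.2481 + -0.4098i, |z|^2 = 0.2294
Iter 3: z = 0.1497 + -0.4743i, |z|^2 = 0.2474
Iter 4: z = 0.0534 + -0.4130i, |z|^2 = 0.1734
Iter 5: z = 0.0883 + -0.3151i, |z|^2 = 0.1071
Iter 6: z = 0.1645 + -0.3267i, |z|^2 = 0.1338
Iter 7: z = 0.1764 + -0.3785i, |z|^2 = 0.1743
Iter 8: z = 0.1439 + -0.4045i, |z|^2 = 0.1843
Iter 9: z = 0.1131 + -0.3874i, |z|^2 = 0.1629
Did not escape in 10 iterations → in set

Answer: yes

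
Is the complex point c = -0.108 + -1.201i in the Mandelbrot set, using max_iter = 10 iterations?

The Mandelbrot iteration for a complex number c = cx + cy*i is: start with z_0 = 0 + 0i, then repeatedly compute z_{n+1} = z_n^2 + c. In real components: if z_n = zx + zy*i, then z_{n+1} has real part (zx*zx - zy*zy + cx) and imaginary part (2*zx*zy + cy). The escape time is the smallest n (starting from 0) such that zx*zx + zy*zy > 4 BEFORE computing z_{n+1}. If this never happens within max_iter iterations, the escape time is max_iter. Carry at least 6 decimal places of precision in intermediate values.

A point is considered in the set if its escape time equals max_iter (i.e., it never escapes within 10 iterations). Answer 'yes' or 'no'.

Answer: no

Derivation:
z_0 = 0 + 0i, c = -0.1080 + -1.2010i
Iter 1: z = -0.1080 + -1.2010i, |z|^2 = 1.4541
Iter 2: z = -1.5387 + -0.9416i, |z|^2 = 3.2543
Iter 3: z = 1.3731 + 1.6967i, |z|^2 = 4.7643
Escaped at iteration 3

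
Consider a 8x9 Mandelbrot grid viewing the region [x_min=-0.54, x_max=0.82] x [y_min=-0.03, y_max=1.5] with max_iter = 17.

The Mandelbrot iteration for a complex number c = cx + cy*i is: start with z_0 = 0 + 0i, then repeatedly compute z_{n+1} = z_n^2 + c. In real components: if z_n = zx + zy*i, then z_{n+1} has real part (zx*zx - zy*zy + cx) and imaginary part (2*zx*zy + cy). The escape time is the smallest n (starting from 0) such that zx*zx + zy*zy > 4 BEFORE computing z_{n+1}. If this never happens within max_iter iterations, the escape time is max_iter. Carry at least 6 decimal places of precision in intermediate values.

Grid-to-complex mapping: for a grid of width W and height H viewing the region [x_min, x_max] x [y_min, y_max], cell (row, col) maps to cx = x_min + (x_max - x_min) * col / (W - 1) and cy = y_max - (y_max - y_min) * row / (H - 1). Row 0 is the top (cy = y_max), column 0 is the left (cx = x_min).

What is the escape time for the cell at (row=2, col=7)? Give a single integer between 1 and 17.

z_0 = 0 + 0i, c = 0.8200 + 1.1175i
Iter 1: z = 0.8200 + 1.1175i, |z|^2 = 1.9212
Iter 2: z = 0.2436 + 2.9502i, |z|^2 = 8.7630
Escaped at iteration 2

Answer: 2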